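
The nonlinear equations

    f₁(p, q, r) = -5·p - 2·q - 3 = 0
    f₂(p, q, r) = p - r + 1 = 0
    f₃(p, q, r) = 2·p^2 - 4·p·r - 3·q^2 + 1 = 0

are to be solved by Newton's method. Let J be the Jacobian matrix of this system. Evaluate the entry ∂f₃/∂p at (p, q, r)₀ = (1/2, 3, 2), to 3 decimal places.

-6.000

∂f₃/∂p = 4·p - 4·r.
At (1/2, 3, 2) this is -6.000.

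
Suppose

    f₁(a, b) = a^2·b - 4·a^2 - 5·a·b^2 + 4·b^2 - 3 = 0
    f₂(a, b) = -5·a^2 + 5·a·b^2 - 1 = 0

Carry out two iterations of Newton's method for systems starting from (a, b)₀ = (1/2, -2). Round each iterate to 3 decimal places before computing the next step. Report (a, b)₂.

(0.297, -1.113)

At (1/2, -2): F = (1.500, 7.750).
Jacobian J = [[2·a·b - 8·a - 5·b^2, a^2 - 10·a·b + 8·b], [-10·a + 5·b^2, 10·a·b]].
At the point, J = [[-26.000, -5.750], [15.000, -10.000]] (det J = 346.250).
Solving J·Δ = −F gives Δ = (-0.085, 0.647).
Then the next iterate is (a, b)₁ = (0.415, -1.353).
Round to (0.415, -1.353) and repeat: F = (-0.39800, 1.93739), J = [[-13.59603, -5.03683], [5.00304, -5.61495]].
Δ = (-0.118, 0.240), so (a, b)₂ = (0.297, -1.113).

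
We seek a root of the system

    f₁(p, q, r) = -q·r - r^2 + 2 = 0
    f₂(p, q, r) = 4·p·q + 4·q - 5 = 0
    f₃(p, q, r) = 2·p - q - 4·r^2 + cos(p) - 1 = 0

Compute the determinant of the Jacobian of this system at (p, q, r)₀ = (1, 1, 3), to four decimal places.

-195.1224

J = [[0, -r, -q - 2·r], [4·q, 4·p + 4, 0], [-sin(p) + 2, -1, -8·r]].
At the point, J = [[0.0000, -3.0000, -7.0000], [4.0000, 8.0000, 0.0000], [1.158529, -1.0000, -24.0000]].
det J = -195.1224.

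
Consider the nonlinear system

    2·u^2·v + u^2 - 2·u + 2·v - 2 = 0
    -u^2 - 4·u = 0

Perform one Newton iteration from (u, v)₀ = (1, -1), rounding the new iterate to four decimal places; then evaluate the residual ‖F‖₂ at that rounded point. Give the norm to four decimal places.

2.5724

At (1, -1): F = (-7.0000, -5.0000).
Jacobian J = [[4·u·v + 2·u - 2, 2·u^2 + 2], [-2·u - 4, 0]].
At the point, J = [[-4.0000, 4.0000], [-6.0000, 0.0000]] (det J = 24.0000).
Solving J·Δ = −F gives Δ = (-0.8333, 0.9167).
Then the next iterate is (u, v)₁ = (0.1667, -0.0833).
Re-evaluating at (0.1667, -0.0833): F = (-2.476841, -0.694589), so ‖F‖₂ = 2.5724.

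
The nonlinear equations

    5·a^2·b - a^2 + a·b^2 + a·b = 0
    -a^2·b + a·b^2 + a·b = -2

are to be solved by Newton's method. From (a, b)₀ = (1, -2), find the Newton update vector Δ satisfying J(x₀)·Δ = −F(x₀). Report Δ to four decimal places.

At (1, -2): F = (-9.0000, 6.0000).
Jacobian J = [[10·a·b - 2·a + b^2 + b, 5·a^2 + 2·a·b + a], [-2·a·b + b^2 + b, -a^2 + 2·a·b + a]].
At the point, J = [[-20.0000, 2.0000], [6.0000, -4.0000]] (det J = 68.0000).
Solving J·Δ = −F gives Δ = (-0.3529, 0.9706).

(-0.3529, 0.9706)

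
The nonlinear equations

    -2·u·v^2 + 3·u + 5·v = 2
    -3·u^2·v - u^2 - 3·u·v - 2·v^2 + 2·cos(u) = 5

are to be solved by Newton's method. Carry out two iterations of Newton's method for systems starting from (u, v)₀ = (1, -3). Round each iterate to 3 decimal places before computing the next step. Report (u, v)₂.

(0.930, -0.324)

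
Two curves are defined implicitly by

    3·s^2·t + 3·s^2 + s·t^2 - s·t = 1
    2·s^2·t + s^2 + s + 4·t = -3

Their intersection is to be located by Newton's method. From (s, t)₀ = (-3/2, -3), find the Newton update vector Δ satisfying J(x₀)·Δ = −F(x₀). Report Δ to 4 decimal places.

At (-3/2, -3): F = (-32.5000, -21.7500).
Jacobian J = [[6·s·t + 6·s + t^2 - t, 3·s^2 + 2·s·t - s], [4·s·t + 2·s + 1, 2·s^2 + 4]].
At the point, J = [[30.0000, 17.2500], [16.0000, 8.5000]] (det J = -21.0000).
Solving J·Δ = −F gives Δ = (4.7113, -6.3095).

(4.7113, -6.3095)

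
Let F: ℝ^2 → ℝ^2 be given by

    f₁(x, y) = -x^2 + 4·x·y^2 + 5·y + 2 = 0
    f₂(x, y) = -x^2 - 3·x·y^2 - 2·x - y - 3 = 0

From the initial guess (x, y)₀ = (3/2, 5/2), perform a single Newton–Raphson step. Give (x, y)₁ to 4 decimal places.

(0.8906, 1.4616)

At (3/2, 5/2): F = (49.7500, -38.8750).
Jacobian J = [[-2·x + 4·y^2, 8·x·y + 5], [-2·x - 3·y^2 - 2, -6·x·y - 1]].
At the point, J = [[22.0000, 35.0000], [-23.7500, -23.5000]] (det J = 314.2500).
Solving J·Δ = −F gives Δ = (-0.6094, -1.0384).
Then the next iterate is (x, y)₁ = (0.8906, 1.4616).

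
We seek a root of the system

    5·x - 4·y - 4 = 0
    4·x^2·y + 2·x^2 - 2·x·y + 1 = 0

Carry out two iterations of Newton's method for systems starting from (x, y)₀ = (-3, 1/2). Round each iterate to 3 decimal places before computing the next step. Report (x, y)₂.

(2.459, 2.074)

At (-3, 1/2): F = (-21.000, 40.000).
Jacobian J = [[5, -4], [8·x·y + 4·x - 2·y, 4·x^2 - 2·x]].
At the point, J = [[5.000, -4.000], [-25.000, 42.000]] (det J = 110.000).
Solving J·Δ = −F gives Δ = (6.564, 2.955).
Then the next iterate is (x, y)₁ = (3.564, 3.455).
Round to (3.564, 3.455) and repeat: F = (0.000, 177.31992), J = [[5.000, -4.000], [105.85496, 43.68038]].
Δ = (-1.105, -1.381), so (x, y)₂ = (2.459, 2.074).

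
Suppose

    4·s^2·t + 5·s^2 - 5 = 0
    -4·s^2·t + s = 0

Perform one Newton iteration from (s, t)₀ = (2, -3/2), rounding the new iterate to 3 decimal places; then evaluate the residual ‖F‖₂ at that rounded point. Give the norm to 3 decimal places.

At (2, -3/2): F = (-9.000, 26.000).
Jacobian J = [[8·s·t + 10·s, 4·s^2], [-8·s·t + 1, -4·s^2]].
At the point, J = [[-4.000, 16.000], [25.000, -16.000]] (det J = -336.000).
Solving J·Δ = −F gives Δ = (-0.810, 0.360).
Then the next iterate is (s, t)₁ = (1.190, -1.140).
Re-evaluating at (1.190, -1.140): F = (-4.37692, 7.64742), so ‖F‖₂ = 8.811.

8.811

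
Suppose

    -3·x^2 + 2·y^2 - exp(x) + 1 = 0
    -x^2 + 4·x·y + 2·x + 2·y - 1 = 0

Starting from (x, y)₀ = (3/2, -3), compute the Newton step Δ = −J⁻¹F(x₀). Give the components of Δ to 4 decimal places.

(-0.8674, 1.6218)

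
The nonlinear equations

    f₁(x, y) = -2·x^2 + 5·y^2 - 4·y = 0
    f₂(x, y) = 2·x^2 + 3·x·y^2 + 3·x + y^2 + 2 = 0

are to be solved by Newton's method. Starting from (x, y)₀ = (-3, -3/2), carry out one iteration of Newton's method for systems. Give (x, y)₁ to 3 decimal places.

At (-3, -3/2): F = (-0.750, -7.000).
Jacobian J = [[-4·x, 10·y - 4], [4·x + 3·y^2 + 3, 6·x·y + 2·y]].
At the point, J = [[12.000, -19.000], [-2.250, 24.000]] (det J = 245.250).
Solving J·Δ = −F gives Δ = (0.616, 0.349).
Then the next iterate is (x, y)₁ = (-2.384, -1.151).

(-2.384, -1.151)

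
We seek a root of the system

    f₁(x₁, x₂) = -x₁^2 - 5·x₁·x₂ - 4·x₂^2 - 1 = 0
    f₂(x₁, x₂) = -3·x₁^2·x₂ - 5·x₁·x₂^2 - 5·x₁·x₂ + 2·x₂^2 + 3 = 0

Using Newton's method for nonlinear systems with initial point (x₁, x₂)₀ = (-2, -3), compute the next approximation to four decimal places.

(-3.5227, -0.0609)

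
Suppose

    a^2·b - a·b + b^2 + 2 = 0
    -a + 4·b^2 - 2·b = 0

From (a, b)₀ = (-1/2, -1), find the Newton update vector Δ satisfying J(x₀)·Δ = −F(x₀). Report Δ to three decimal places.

(-0.676, 0.718)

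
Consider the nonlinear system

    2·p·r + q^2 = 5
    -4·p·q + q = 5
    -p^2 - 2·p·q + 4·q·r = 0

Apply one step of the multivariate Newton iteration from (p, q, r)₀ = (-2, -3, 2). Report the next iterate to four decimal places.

(-0.1270, -1.9418, 1.2857)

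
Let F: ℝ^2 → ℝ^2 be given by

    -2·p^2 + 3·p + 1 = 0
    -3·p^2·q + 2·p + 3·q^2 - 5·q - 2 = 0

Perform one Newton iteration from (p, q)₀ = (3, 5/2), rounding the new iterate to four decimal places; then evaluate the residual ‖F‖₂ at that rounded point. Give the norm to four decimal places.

17.4941

At (3, 5/2): F = (-8.0000, -57.2500).
Jacobian J = [[-4·p + 3, 0], [-6·p·q + 2, -3·p^2 + 6·q - 5]].
At the point, J = [[-9.0000, 0.0000], [-43.0000, -17.0000]] (det J = 153.0000).
Solving J·Δ = −F gives Δ = (-0.8889, -1.1193).
Then the next iterate is (p, q)₁ = (2.1111, 1.3807).
Re-evaluating at (2.1111, 1.3807): F = (-1.580186, -17.422579), so ‖F‖₂ = 17.4941.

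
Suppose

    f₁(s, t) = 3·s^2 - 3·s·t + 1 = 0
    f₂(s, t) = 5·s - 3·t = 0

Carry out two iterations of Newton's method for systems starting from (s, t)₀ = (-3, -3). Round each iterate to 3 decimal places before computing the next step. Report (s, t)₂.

At (-3, -3): F = (1.000, -6.000).
Jacobian J = [[6·s - 3·t, -3·s], [5, -3]].
At the point, J = [[-9.000, 9.000], [5.000, -3.000]] (det J = -18.000).
Solving J·Δ = −F gives Δ = (2.833, 2.722).
Then the next iterate is (s, t)₁ = (-0.167, -0.278).
Round to (-0.167, -0.278) and repeat: F = (0.94439, -0.001), J = [[-0.168, 0.501], [5.000, -3.000]].
Δ = (-1.416, -2.360), so (s, t)₂ = (-1.583, -2.638).

(-1.583, -2.638)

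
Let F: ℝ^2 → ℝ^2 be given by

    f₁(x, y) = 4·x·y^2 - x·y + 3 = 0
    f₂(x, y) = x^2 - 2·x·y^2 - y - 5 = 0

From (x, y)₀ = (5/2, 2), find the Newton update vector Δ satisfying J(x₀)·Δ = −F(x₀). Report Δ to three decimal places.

At (5/2, 2): F = (38.000, -20.750).
Jacobian J = [[4·y^2 - y, 8·x·y - x], [2·x - 2·y^2, -4·x·y - 1]].
At the point, J = [[14.000, 37.500], [-3.000, -21.000]] (det J = -181.500).
Solving J·Δ = −F gives Δ = (-0.110, -0.972).

(-0.110, -0.972)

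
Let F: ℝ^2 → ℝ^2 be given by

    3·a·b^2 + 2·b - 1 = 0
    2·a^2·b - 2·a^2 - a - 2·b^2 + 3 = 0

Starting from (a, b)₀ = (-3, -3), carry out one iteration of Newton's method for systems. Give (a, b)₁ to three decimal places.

At (-3, -3): F = (-88.000, -84.000).
Jacobian J = [[3·b^2, 6·a·b + 2], [4·a·b - 4·a - 1, 2·a^2 - 4·b]].
At the point, J = [[27.000, 56.000], [47.000, 30.000]] (det J = -1822.000).
Solving J·Δ = −F gives Δ = (1.133, 1.025).
Then the next iterate is (a, b)₁ = (-1.867, -1.975).

(-1.867, -1.975)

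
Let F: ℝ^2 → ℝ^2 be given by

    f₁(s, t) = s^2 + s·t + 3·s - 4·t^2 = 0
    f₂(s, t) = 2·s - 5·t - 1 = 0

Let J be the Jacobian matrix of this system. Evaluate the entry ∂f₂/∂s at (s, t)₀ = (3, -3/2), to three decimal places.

2.000

∂f₂/∂s = 2.
At (3, -3/2) this is 2.000.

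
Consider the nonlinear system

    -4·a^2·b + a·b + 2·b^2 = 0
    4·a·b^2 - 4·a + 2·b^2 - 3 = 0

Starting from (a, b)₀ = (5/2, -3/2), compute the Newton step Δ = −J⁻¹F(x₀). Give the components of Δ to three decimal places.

At (5/2, -3/2): F = (38.250, 14.000).
Jacobian J = [[-8·a·b + b, -4·a^2 + a + 4·b], [4·b^2 - 4, 8·a·b + 4·b]].
At the point, J = [[28.500, -28.500], [5.000, -36.000]] (det J = -883.500).
Solving J·Δ = −F gives Δ = (-1.107, 0.235).

(-1.107, 0.235)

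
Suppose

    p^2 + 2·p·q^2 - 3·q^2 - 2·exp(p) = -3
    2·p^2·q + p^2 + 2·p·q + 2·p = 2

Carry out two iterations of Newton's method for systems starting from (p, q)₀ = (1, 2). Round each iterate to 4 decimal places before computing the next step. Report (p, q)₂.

At (1, 2): F = (-5.436564, 9.0000).
Jacobian J = [[2·p + 2·q^2 - 2·exp(p), 4·p·q - 6·q], [4·p·q + 2·p + 2·q + 2, 2·p^2 + 2·p]].
At the point, J = [[4.563436, -4.0000], [16.0000, 4.0000]] (det J = 82.253745).
Solving J·Δ = −F gives Δ = (-0.1733, -1.5568).
Then the next iterate is (p, q)₁ = (0.8267, 0.4432).
Round to (0.8267, 0.4432) and repeat: F = (-1.152601, 1.675415), J = [[-2.525274, -1.193626], [6.005374, 3.020266]].
Δ = (-3.2285, 5.8648), so (p, q)₂ = (-2.4018, 6.3080).

(-2.4018, 6.3080)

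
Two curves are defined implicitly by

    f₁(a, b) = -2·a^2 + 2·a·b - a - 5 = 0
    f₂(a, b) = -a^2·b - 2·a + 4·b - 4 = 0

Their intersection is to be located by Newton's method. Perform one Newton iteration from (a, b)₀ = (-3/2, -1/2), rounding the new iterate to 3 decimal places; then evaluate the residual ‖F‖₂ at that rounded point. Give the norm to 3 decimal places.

343.598

At (-3/2, -1/2): F = (-6.500, -1.875).
Jacobian J = [[-4·a + 2·b - 1, 2·a], [-2·a·b - 2, -a^2 + 4]].
At the point, J = [[4.000, -3.000], [-3.500, 1.750]] (det J = -3.500).
Solving J·Δ = −F gives Δ = (-4.857, -8.643).
Then the next iterate is (a, b)₁ = (-6.357, -9.143).
Re-evaluating at (-6.357, -9.143): F = (36.77820, 341.62388), so ‖F‖₂ = 343.598.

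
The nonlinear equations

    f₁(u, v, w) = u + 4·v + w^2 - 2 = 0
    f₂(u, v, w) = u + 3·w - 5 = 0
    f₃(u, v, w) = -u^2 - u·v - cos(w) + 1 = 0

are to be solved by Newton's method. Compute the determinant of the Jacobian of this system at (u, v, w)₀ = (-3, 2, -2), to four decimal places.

J = [[1, 4, 2·w], [1, 0, 3], [-2·u - v, -u, sin(w)]].
At the point, J = [[1.0000, 4.0000, -4.0000], [1.0000, 0.0000, 3.0000], [4.0000, 3.0000, -0.909297]].
det J = 30.6372.

30.6372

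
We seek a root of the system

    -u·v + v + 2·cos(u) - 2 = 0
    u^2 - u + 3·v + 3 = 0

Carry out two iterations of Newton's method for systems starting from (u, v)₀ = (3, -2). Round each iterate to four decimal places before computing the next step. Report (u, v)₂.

(2.5704, -2.3452)

At (3, -2): F = (0.020015, 3.0000).
Jacobian J = [[-v - 2·sin(u), -u + 1], [2·u - 1, 3]].
At the point, J = [[1.717760, -2.0000], [5.0000, 3.0000]] (det J = 15.153280).
Solving J·Δ = −F gives Δ = (-0.3999, -0.3335).
Then the next iterate is (u, v)₁ = (2.6001, -2.3335).
Round to (2.6001, -2.3335) and repeat: F = (0.019953, 0.159920), J = [[1.302669, -1.6001], [4.2002, 3.0000]].
Δ = (-0.0297, -0.0117), so (u, v)₂ = (2.5704, -2.3452).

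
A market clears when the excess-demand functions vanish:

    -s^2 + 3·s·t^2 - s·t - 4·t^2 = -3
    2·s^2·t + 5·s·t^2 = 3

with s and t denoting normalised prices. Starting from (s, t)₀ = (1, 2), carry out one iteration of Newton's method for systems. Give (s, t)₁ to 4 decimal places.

(0.9462, 1.1139)

At (1, 2): F = (-4.0000, 21.0000).
Jacobian J = [[-2·s + 3·t^2 - t, 6·s·t - s - 8·t], [4·s·t + 5·t^2, 2·s^2 + 10·s·t]].
At the point, J = [[8.0000, -5.0000], [28.0000, 22.0000]] (det J = 316.0000).
Solving J·Δ = −F gives Δ = (-0.0538, -0.8861).
Then the next iterate is (s, t)₁ = (0.9462, 1.1139).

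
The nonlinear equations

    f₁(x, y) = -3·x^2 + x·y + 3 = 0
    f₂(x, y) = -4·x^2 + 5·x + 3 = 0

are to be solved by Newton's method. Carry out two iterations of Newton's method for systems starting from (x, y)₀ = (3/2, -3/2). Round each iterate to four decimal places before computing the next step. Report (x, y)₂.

(1.6932, 3.3156)

At (3/2, -3/2): F = (-6.0000, 1.5000).
Jacobian J = [[-6·x + y, x], [-8·x + 5, 0]].
At the point, J = [[-10.5000, 1.5000], [-7.0000, 0.0000]] (det J = 10.5000).
Solving J·Δ = −F gives Δ = (0.2143, 5.5000).
Then the next iterate is (x, y)₁ = (1.7143, 4.0000).
Round to (1.7143, 4.0000) and repeat: F = (1.040727, -0.183798), J = [[-6.2858, 1.7143], [-8.7144, 0.0000]].
Δ = (-0.0211, -0.6844), so (x, y)₂ = (1.6932, 3.3156).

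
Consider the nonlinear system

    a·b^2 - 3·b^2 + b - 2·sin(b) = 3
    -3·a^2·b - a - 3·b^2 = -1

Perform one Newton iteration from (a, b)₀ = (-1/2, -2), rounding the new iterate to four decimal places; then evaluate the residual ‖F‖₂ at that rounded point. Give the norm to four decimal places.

At (-1/2, -2): F = (-17.181405, -9.0000).
Jacobian J = [[b^2, 2·a·b - 6·b - 2·cos(b) + 1], [-6·a·b - 1, -3·a^2 - 6·b]].
At the point, J = [[4.0000, 15.832294], [-7.0000, 11.2500]] (det J = 155.826056).
Solving J·Δ = −F gives Δ = (0.3260, 1.0028).
Then the next iterate is (a, b)₁ = (-0.1740, -0.9972).
Re-evaluating at (-0.1740, -0.9972): F = (-5.473541, -1.718650), so ‖F‖₂ = 5.7370.

5.7370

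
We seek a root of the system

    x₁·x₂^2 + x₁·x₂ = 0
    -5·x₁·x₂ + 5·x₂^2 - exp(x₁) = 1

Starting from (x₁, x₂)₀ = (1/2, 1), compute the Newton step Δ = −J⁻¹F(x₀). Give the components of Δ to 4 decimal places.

At (1/2, 1): F = (1.0000, -0.148721).
Jacobian J = [[x₂^2 + x₂, 2·x₁·x₂ + x₁], [-5·x₂ - exp(x₁), -5·x₁ + 10·x₂]].
At the point, J = [[2.0000, 1.5000], [-6.648721, 7.5000]] (det J = 24.973082).
Solving J·Δ = −F gives Δ = (-0.3093, -0.2543).

(-0.3093, -0.2543)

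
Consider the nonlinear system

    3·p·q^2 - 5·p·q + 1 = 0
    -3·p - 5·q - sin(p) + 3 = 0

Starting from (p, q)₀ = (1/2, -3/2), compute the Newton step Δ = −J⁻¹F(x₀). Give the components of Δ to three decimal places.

(0.193, 1.554)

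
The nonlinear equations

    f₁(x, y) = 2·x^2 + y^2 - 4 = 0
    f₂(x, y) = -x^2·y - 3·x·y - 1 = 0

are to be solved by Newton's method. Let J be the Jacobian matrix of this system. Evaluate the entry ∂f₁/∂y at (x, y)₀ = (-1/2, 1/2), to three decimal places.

1.000

∂f₁/∂y = 2·y.
At (-1/2, 1/2) this is 1.000.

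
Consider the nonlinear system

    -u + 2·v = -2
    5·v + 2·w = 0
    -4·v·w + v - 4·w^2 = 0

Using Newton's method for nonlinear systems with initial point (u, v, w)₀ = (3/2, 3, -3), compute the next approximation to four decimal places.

(2.0000, 0.0000, 0.0000)

At (3/2, 3, -3): F = (6.5000, 9.0000, 3.0000).
Jacobian J = [[-1, 2, 0], [0, 5, 2], [0, -4·w + 1, -4·v - 8·w]].
At the point, J = [[-1.0000, 2.0000, 0.0000], [0.0000, 5.0000, 2.0000], [0.0000, 13.0000, 12.0000]] (det J = -34.0000).
Solving J·Δ = −F gives Δ = (0.5000, -3.0000, 3.0000).
Then the next iterate is (u, v, w)₁ = (2.0000, 0.0000, 0.0000).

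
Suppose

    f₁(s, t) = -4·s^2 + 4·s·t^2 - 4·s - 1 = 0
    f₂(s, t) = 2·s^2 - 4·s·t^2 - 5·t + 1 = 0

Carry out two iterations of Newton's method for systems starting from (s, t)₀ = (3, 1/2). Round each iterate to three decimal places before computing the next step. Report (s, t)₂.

At (3, 1/2): F = (-46.000, 13.500).
Jacobian J = [[-8·s + 4·t^2 - 4, 8·s·t], [4·s - 4·t^2, -8·s·t - 5]].
At the point, J = [[-27.000, 12.000], [11.000, -17.000]] (det J = 327.000).
Solving J·Δ = −F gives Δ = (-1.896, -0.433).
Then the next iterate is (s, t)₁ = (1.104, 0.067).
Round to (1.104, 0.067) and repeat: F = (-10.27144, 3.08281), J = [[-12.81404, 0.59174], [4.39804, -5.59174]].
Δ = (-0.805, -0.082), so (s, t)₂ = (0.299, -0.015).

(0.299, -0.015)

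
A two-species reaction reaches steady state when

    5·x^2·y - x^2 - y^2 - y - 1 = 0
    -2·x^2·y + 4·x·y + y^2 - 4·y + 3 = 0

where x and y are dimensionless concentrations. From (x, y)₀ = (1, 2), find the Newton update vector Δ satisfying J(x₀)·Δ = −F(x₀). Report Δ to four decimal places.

(-0.1111, -1.5000)

At (1, 2): F = (2.0000, 3.0000).
Jacobian J = [[10·x·y - 2·x, 5·x^2 - 2·y - 1], [-4·x·y + 4·y, -2·x^2 + 4·x + 2·y - 4]].
At the point, J = [[18.0000, 0.0000], [0.0000, 2.0000]] (det J = 36.0000).
Solving J·Δ = −F gives Δ = (-0.1111, -1.5000).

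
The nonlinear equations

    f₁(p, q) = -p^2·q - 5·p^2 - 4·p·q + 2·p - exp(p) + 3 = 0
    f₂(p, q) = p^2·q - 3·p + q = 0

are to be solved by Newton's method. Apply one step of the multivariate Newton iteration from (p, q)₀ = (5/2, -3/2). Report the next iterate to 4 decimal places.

At (5/2, -3/2): F = (-11.057494, -18.3750).
Jacobian J = [[-2·p·q - 10·p - 4·q - exp(p) + 2, -p^2 - 4·p], [2·p·q - 3, p^2 + 1]].
At the point, J = [[-21.682494, -16.2500], [-10.5000, 7.2500]] (det J = -327.823081).
Solving J·Δ = −F gives Δ = (-1.1554, 0.8612).
Then the next iterate is (p, q)₁ = (1.3446, -0.6388).

(1.3446, -0.6388)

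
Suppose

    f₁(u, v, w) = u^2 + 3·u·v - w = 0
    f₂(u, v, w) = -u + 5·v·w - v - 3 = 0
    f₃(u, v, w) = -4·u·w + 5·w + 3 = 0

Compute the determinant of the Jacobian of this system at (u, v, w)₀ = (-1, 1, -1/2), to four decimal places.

J = [[2·u + 3·v, 3·u, -1], [-1, 5·w - 1, 5·v], [-4·w, 0, -4·u + 5]].
At the point, J = [[1.0000, -3.0000, -1.0000], [-1.0000, -3.5000, 5.0000], [2.0000, 0.0000, 9.0000]].
det J = -95.5000.

-95.5000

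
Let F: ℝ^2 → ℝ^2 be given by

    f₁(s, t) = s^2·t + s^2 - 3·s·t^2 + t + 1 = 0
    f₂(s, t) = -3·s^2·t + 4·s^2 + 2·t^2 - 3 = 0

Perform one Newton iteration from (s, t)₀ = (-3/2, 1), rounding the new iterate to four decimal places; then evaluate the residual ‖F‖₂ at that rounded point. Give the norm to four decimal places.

3.6783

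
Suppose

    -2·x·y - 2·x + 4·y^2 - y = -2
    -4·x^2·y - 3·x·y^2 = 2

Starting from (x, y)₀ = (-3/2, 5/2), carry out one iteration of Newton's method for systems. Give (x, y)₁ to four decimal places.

(-0.3516, 1.2745)

At (-3/2, 5/2): F = (35.0000, 3.6250).
Jacobian J = [[-2·y - 2, -2·x + 8·y - 1], [-8·x·y - 3·y^2, -4·x^2 - 6·x·y]].
At the point, J = [[-7.0000, 22.0000], [11.2500, 13.5000]] (det J = -342.0000).
Solving J·Δ = −F gives Δ = (1.1484, -1.2255).
Then the next iterate is (x, y)₁ = (-0.3516, 1.2745).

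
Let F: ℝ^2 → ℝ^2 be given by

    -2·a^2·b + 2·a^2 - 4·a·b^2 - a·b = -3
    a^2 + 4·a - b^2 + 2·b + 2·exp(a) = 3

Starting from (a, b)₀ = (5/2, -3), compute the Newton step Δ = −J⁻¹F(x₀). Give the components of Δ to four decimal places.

(-0.8673, 0.7905)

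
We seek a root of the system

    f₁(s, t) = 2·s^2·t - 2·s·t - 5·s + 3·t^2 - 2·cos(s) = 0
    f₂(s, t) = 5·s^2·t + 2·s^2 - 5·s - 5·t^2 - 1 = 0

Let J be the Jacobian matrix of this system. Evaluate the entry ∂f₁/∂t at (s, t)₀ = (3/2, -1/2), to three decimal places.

∂f₁/∂t = 2·s^2 - 2·s + 6·t.
At (3/2, -1/2) this is -1.500.

-1.500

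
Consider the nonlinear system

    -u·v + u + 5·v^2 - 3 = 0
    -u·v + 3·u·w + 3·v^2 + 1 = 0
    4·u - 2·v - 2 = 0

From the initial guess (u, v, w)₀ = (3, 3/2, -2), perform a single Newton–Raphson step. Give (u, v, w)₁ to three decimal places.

(0.926, 0.851, -1.657)

At (3, 3/2, -2): F = (6.750, -14.750, 7.000).
Jacobian J = [[-v + 1, -u + 10·v, 0], [-v + 3·w, -u + 6·v, 3·u], [4, -2, 0]].
At the point, J = [[-0.500, 12.000, 0.000], [-7.500, 6.000, 9.000], [4.000, -2.000, 0.000]] (det J = 423.000).
Solving J·Δ = −F gives Δ = (-2.074, -0.649, 0.343).
Then the next iterate is (u, v, w)₁ = (0.926, 0.851, -1.657).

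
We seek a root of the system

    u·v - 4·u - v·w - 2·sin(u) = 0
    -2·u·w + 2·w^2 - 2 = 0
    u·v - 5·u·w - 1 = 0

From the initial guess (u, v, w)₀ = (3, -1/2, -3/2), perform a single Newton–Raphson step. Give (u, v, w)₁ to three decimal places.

(-0.094, 0.976, -1.315)

At (3, -1/2, -3/2): F = (-14.53224, 11.500, 20.000).
Jacobian J = [[v - 2·cos(u) - 4, u - w, -v], [-2·w, 0, -2·u + 4·w], [v - 5·w, u, -5·u]].
At the point, J = [[-2.52002, 4.500, 0.500], [3.000, 0.000, -12.000], [7.000, 3.000, -15.000]] (det J = -261.72054).
Solving J·Δ = −F gives Δ = (-3.094, 1.476, 0.185).
Then the next iterate is (u, v, w)₁ = (-0.094, 0.976, -1.315).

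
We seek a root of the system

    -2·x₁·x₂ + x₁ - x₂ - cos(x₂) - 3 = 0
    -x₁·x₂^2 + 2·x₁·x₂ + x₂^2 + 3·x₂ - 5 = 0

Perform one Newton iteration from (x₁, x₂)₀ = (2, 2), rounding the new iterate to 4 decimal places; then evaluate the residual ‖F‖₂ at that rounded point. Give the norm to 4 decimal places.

At (2, 2): F = (-10.583853, 5.0000).
Jacobian J = [[-2·x₂ + 1, -2·x₁ + sin(x₂) - 1], [-x₂^2 + 2·x₂, -2·x₁·x₂ + 2·x₁ + 2·x₂ + 3]].
At the point, J = [[-3.0000, -4.090703], [0.0000, 3.0000]] (det J = -9.0000).
Solving J·Δ = −F gives Δ = (-1.2553, -1.6667).
Then the next iterate is (x₁, x₂)₁ = (0.7447, 0.3333).
Re-evaluating at (0.7447, 0.3333): F = (-4.029985, -3.475322), so ‖F‖₂ = 5.3215.

5.3215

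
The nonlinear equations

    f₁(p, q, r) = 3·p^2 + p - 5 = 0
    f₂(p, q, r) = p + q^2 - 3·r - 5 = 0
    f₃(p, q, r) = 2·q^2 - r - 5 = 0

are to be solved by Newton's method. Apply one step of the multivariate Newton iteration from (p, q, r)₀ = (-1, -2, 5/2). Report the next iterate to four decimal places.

(-1.6000, -1.4200, -1.6400)

At (-1, -2, 5/2): F = (-3.0000, -9.5000, 0.5000).
Jacobian J = [[6·p + 1, 0, 0], [1, 2·q, -3], [0, 4·q, -1]].
At the point, J = [[-5.0000, 0.0000, 0.0000], [1.0000, -4.0000, -3.0000], [0.0000, -8.0000, -1.0000]] (det J = 100.0000).
Solving J·Δ = −F gives Δ = (-0.6000, 0.5800, -4.1400).
Then the next iterate is (p, q, r)₁ = (-1.6000, -1.4200, -1.6400).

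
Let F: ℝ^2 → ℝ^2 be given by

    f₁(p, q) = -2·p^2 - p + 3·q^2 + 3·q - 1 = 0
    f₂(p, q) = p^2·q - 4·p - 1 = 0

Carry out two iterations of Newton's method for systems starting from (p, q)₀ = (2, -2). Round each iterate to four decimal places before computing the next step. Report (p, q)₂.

At (2, -2): F = (-5.0000, -17.0000).
Jacobian J = [[-4·p - 1, 6·q + 3], [2·p·q - 4, p^2]].
At the point, J = [[-9.0000, -9.0000], [-12.0000, 4.0000]] (det J = -144.0000).
Solving J·Δ = −F gives Δ = (-1.2014, 0.6458).
Then the next iterate is (p, q)₁ = (0.7986, -1.3542).
Round to (0.7986, -1.3542) and repeat: F = (-1.635151, -5.058057), J = [[-4.1944, -5.1252], [-6.162928, 0.637762]].
Δ = (-0.7871, 0.3251), so (p, q)₂ = (0.0115, -1.0291).

(0.0115, -1.0291)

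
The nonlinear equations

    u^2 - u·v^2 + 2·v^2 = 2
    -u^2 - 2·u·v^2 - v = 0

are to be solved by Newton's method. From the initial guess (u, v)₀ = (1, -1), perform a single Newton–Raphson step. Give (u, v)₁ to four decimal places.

(0.2000, -1.4000)

At (1, -1): F = (0.0000, -2.0000).
Jacobian J = [[2·u - v^2, -2·u·v + 4·v], [-2·u - 2·v^2, -4·u·v - 1]].
At the point, J = [[1.0000, -2.0000], [-4.0000, 3.0000]] (det J = -5.0000).
Solving J·Δ = −F gives Δ = (-0.8000, -0.4000).
Then the next iterate is (u, v)₁ = (0.2000, -1.4000).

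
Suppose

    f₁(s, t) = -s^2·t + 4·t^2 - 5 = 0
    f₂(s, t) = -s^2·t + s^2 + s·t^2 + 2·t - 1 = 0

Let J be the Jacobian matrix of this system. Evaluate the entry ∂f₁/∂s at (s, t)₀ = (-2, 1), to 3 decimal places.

4.000

∂f₁/∂s = -2·s·t.
At (-2, 1) this is 4.000.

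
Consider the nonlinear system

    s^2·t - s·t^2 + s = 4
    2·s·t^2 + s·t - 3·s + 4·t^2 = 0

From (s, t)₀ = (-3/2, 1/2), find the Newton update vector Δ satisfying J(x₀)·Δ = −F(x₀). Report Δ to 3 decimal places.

(1.651, 1.397)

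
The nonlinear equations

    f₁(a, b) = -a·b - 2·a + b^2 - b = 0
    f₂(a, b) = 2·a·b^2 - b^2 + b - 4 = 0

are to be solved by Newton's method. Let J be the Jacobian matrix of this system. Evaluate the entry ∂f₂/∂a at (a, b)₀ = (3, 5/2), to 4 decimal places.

∂f₂/∂a = 2·b^2.
At (3, 5/2) this is 12.5000.

12.5000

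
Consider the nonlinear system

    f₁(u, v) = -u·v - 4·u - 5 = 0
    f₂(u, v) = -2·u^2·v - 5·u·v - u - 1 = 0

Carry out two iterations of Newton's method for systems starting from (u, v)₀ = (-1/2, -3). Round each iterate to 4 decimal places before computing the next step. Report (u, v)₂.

(-1.3919, -0.2033)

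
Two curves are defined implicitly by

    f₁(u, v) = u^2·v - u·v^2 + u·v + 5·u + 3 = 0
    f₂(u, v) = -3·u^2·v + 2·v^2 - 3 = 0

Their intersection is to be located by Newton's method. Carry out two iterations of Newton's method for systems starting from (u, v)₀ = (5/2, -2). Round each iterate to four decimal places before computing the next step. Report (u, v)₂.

(2.8257, 0.6644)

At (5/2, -2): F = (-12.0000, 42.5000).
Jacobian J = [[2·u·v - v^2 + v + 5, u^2 - 2·u·v + u], [-6·u·v, -3·u^2 + 4·v]].
At the point, J = [[-11.0000, 18.7500], [30.0000, -26.7500]] (det J = -268.2500).
Solving J·Δ = −F gives Δ = (-1.7740, -0.4007).
Then the next iterate is (u, v)₁ = (0.7260, -2.4007).
Round to (0.7260, -2.4007) and repeat: F = (-0.562459, 12.322775), J = [[-6.649877, 4.738892], [10.457449, -11.184028]].
Δ = (2.0997, 3.0651), so (u, v)₂ = (2.8257, 0.6644).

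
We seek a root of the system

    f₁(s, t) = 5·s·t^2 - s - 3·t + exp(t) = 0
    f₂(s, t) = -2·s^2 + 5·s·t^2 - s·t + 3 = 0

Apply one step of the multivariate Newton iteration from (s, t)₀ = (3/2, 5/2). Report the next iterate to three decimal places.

At (3/2, 5/2): F = (50.05749, 41.625).
Jacobian J = [[5·t^2 - 1, 10·s·t + exp(t) - 3], [-4·s + 5·t^2 - t, 10·s·t - s]].
At the point, J = [[30.250, 46.68249], [22.750, 36.000]] (det J = 26.97326).
Solving J·Δ = −F gives Δ = (5.231, -4.462).
Then the next iterate is (s, t)₁ = (6.731, -1.962).

(6.731, -1.962)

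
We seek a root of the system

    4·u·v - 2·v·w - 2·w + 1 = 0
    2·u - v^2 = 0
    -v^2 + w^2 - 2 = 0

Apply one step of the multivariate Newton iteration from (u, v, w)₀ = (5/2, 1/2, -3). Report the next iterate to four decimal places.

At (5/2, 1/2, -3): F = (15.0000, 4.7500, 6.7500).
Jacobian J = [[4·v, 4·u - 2·w, -2·v - 2], [2, -2·v, 0], [0, -2·v, 2·w]].
At the point, J = [[2.0000, 16.0000, -3.0000], [2.0000, -1.0000, 0.0000], [0.0000, -1.0000, -6.0000]] (det J = 210.0000).
Solving J·Δ = −F gives Δ = (-2.5714, -0.3929, 1.1905).
Then the next iterate is (u, v, w)₁ = (-0.0714, 0.1071, -1.8095).

(-0.0714, 0.1071, -1.8095)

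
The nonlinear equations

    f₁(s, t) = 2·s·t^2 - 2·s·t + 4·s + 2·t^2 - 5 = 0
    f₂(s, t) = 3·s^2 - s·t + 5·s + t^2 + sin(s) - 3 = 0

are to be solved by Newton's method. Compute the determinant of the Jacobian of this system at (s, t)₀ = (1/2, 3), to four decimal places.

J = [[2·t^2 - 2·t + 4, 4·s·t - 2·s + 4·t], [6·s - t + cos(s) + 5, -s + 2·t]].
At the point, J = [[16.0000, 17.0000], [5.877583, 5.5000]].
det J = -11.9189.

-11.9189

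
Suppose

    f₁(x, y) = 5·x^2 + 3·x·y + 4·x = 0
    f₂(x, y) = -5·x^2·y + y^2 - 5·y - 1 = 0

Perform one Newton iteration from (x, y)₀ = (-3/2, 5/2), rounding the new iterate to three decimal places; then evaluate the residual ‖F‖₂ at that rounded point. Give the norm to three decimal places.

9.147

At (-3/2, 5/2): F = (-6.000, -35.375).
Jacobian J = [[10·x + 3·y + 4, 3·x], [-10·x·y, -5·x^2 + 2·y - 5]].
At the point, J = [[-3.500, -4.500], [37.500, -11.250]] (det J = 208.125).
Solving J·Δ = −F gives Δ = (0.441, -1.676).
Then the next iterate is (x, y)₁ = (-1.059, 0.824).
Re-evaluating at (-1.059, 0.824): F = (-1.24644, -9.06153), so ‖F‖₂ = 9.147.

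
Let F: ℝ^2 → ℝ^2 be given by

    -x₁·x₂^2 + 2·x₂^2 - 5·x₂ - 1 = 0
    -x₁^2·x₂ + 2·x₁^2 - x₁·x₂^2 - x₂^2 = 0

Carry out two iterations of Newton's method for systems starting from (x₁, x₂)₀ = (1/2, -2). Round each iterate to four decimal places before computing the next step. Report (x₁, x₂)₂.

(0.8319, 0.0247)

At (1/2, -2): F = (15.0000, -5.0000).
Jacobian J = [[-x₂^2, -2·x₁·x₂ + 4·x₂ - 5], [-2·x₁·x₂ + 4·x₁ - x₂^2, -x₁^2 - 2·x₁·x₂ - 2·x₂]].
At the point, J = [[-4.0000, -11.0000], [0.0000, 5.7500]] (det J = -23.0000).
Solving J·Δ = −F gives Δ = (1.3587, 0.8696).
Then the next iterate is (x₁, x₂)₁ = (1.8587, -1.1304).
Round to (1.8587, -1.1304) and repeat: F = (4.832554, 7.161940), J = [[-1.277804, -5.319451], [10.359145, 3.008183]].
Δ = (-1.0268, 1.1551), so (x₁, x₂)₂ = (0.8319, 0.0247).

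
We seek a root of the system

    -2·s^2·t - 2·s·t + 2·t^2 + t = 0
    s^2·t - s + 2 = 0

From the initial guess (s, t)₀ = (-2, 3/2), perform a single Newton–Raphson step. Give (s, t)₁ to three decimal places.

At (-2, 3/2): F = (0.000, 10.000).
Jacobian J = [[-4·s·t - 2·t, -2·s^2 - 2·s + 4·t + 1], [2·s·t - 1, s^2]].
At the point, J = [[9.000, 3.000], [-7.000, 4.000]] (det J = 57.000).
Solving J·Δ = −F gives Δ = (0.526, -1.579).
Then the next iterate is (s, t)₁ = (-1.474, -0.079).

(-1.474, -0.079)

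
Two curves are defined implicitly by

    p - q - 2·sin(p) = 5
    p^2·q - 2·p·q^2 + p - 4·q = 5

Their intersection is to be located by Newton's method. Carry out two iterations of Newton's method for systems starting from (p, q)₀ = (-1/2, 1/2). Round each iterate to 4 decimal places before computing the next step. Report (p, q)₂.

(-0.2594, -0.6527)

At (-1/2, 1/2): F = (-5.041149, -7.1250).
Jacobian J = [[-2·cos(p) + 1, -1], [2·p·q - 2·q^2 + 1, p^2 - 4·p·q - 4]].
At the point, J = [[-0.755165, -1.0000], [0.0000, -2.7500]] (det J = 2.076704).
Solving J·Δ = −F gives Δ = (-3.2446, -2.5909).
Then the next iterate is (p, q)₁ = (-3.7446, -2.0909).
Round to (-3.7446, -2.0909) and repeat: F = (-7.787944, 3.042094), J = [[2.647268, -1.0000], [7.915443, -21.296307]].
Δ = (3.4852, 1.4382), so (p, q)₂ = (-0.2594, -0.6527).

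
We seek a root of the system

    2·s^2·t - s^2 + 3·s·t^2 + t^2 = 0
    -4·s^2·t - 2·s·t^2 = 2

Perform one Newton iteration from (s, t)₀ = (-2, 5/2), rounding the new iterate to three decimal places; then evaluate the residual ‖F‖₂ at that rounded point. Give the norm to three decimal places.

7.086

At (-2, 5/2): F = (-15.250, -17.000).
Jacobian J = [[4·s·t - 2·s + 3·t^2, 2·s^2 + 6·s·t + 2·t], [-8·s·t - 2·t^2, -4·s^2 - 4·s·t]].
At the point, J = [[2.750, -17.000], [27.500, 4.000]] (det J = 478.500).
Solving J·Δ = −F gives Δ = (0.731, -0.779).
Then the next iterate is (s, t)₁ = (-1.269, 1.721).
Re-evaluating at (-1.269, 1.721): F = (-4.38139, -5.56857), so ‖F‖₂ = 7.086.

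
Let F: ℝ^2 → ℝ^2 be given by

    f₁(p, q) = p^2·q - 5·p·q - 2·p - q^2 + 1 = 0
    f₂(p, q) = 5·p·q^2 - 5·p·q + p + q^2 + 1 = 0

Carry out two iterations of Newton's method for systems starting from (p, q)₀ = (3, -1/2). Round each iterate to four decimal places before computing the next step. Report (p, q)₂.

(0.4049, -0.0501)

At (3, -1/2): F = (-2.2500, 15.5000).
Jacobian J = [[2·p·q - 5·q - 2, p^2 - 5·p - 2·q], [5·q^2 - 5·q + 1, 10·p·q - 5·p + 2·q]].
At the point, J = [[-2.5000, -5.0000], [4.7500, -31.0000]] (det J = 101.2500).
Solving J·Δ = −F gives Δ = (-1.4543, 0.2772).
Then the next iterate is (p, q)₁ = (1.5457, -0.2228).
Round to (1.5457, -0.2228) and repeat: F = (-0.951441, 4.700891), J = [[-1.574764, -4.893712], [2.362199, -11.617920]].
Δ = (-1.1408, 0.1727), so (p, q)₂ = (0.4049, -0.0501).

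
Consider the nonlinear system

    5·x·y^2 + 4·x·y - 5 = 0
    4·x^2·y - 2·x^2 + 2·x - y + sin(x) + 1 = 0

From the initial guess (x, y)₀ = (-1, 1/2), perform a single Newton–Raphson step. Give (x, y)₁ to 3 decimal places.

At (-1, 1/2): F = (-8.250, -2.34147).
Jacobian J = [[5·y^2 + 4·y, 10·x·y + 4·x], [8·x·y - 4·x + cos(x) + 2, 4·x^2 - 1]].
At the point, J = [[3.250, -9.000], [2.54030, 3.000]] (det J = 32.61272).
Solving J·Δ = −F gives Δ = (1.405, -0.409).
Then the next iterate is (x, y)₁ = (0.405, 0.091).

(0.405, 0.091)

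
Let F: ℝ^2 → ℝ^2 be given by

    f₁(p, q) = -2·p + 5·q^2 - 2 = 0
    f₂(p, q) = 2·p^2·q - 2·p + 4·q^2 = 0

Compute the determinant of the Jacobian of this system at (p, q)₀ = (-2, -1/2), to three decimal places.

2.000

J = [[-2, 10·q], [4·p·q - 2, 2·p^2 + 8·q]].
At the point, J = [[-2.000, -5.000], [2.000, 4.000]].
det J = 2.000.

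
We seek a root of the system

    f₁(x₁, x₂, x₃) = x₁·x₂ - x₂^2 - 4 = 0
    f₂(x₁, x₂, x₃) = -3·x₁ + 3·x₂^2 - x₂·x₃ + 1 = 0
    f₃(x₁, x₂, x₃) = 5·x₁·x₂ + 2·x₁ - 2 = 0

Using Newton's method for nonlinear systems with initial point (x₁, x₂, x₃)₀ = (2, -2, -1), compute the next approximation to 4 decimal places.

(2.4286, 0.1429, 8.9286)

At (2, -2, -1): F = (-12.0000, 5.0000, -18.0000).
Jacobian J = [[x₂, x₁ - 2·x₂, 0], [-3, 6·x₂ - x₃, -x₂], [5·x₂ + 2, 5·x₁, 0]].
At the point, J = [[-2.0000, 6.0000, 0.0000], [-3.0000, -11.0000, 2.0000], [-8.0000, 10.0000, 0.0000]] (det J = -56.0000).
Solving J·Δ = −F gives Δ = (0.4286, 2.1429, 9.9286).
Then the next iterate is (x₁, x₂, x₃)₁ = (2.4286, 0.1429, 8.9286).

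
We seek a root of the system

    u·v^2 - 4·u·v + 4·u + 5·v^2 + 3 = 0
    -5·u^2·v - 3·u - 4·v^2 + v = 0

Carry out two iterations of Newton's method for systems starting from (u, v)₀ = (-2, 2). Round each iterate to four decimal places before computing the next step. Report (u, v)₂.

At (-2, 2): F = (23.0000, -48.0000).
Jacobian J = [[v^2 - 4·v + 4, 2·u·v - 4·u + 10·v], [-10·u·v - 3, -5·u^2 - 8·v + 1]].
At the point, J = [[0.0000, 20.0000], [37.0000, -35.0000]] (det J = -740.0000).
Solving J·Δ = −F gives Δ = (0.2095, -1.1500).
Then the next iterate is (u, v)₁ = (-1.7905, 0.8500).
Round to (-1.7905, 0.8500) and repeat: F = (4.244564, -10.293534), J = [[1.3225, 12.618150], [12.219250, -21.829451]].
Δ = (0.2034, -0.3577), so (u, v)₂ = (-1.5871, 0.4923).

(-1.5871, 0.4923)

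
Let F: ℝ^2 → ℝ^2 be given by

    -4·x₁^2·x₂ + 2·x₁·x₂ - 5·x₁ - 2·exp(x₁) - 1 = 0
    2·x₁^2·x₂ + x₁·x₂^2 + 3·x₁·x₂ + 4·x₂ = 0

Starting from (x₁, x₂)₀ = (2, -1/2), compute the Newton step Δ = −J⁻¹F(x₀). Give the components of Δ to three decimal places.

At (2, -1/2): F = (-19.77811, -8.500).
Jacobian J = [[-8·x₁·x₂ + 2·x₂ - 2·exp(x₁) - 5, -4·x₁^2 + 2·x₁], [4·x₁·x₂ + x₂^2 + 3·x₂, 2·x₁^2 + 2·x₁·x₂ + 3·x₁ + 4]].
At the point, J = [[-12.77811, -12.000], [-5.250, 16.000]] (det J = -267.44980).
Solving J·Δ = −F gives Δ = (-1.565, 0.018).

(-1.565, 0.018)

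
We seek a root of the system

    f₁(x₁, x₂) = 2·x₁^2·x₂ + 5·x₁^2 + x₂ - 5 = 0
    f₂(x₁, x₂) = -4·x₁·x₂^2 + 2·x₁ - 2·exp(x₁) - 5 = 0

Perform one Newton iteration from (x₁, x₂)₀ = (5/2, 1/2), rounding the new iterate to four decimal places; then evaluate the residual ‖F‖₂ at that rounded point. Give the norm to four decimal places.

At (5/2, 1/2): F = (33.0000, -26.864988).
Jacobian J = [[4·x₁·x₂ + 10·x₁, 2·x₁^2 + 1], [-4·x₂^2 - 2·exp(x₁) + 2, -8·x₁·x₂]].
At the point, J = [[30.0000, 13.5000], [-23.364988, -10.0000]] (det J = 15.427337).
Solving J·Δ = −F gives Δ = (-2.1181, 2.2625).
Then the next iterate is (x₁, x₂)₁ = (0.3819, 2.7625).
Re-evaluating at (0.3819, 2.7625): F = (-0.702454, -18.824067), so ‖F‖₂ = 18.8372.

18.8372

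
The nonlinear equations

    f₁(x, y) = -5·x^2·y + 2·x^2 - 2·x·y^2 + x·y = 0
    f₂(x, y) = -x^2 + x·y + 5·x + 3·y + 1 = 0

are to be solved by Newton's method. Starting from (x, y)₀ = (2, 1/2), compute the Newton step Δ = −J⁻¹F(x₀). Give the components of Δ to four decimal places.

(-8.6522, 0.6957)

At (2, 1/2): F = (-2.0000, 9.5000).
Jacobian J = [[-10·x·y + 4·x - 2·y^2 + y, -5·x^2 - 4·x·y + x], [-2·x + y + 5, x + 3]].
At the point, J = [[-2.0000, -22.0000], [1.5000, 5.0000]] (det J = 23.0000).
Solving J·Δ = −F gives Δ = (-8.6522, 0.6957).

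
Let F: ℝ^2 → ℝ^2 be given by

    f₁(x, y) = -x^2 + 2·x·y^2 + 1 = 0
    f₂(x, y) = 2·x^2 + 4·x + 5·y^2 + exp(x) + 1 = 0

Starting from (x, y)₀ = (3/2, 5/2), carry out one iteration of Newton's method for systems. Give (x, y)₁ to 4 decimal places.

At (3/2, 5/2): F = (17.5000, 47.231689).
Jacobian J = [[-2·x + 2·y^2, 4·x·y], [4·x + exp(x) + 4, 10·y]].
At the point, J = [[9.5000, 15.0000], [14.481689, 25.0000]] (det J = 20.274664).
Solving J·Δ = −F gives Δ = (13.3652, -9.6313).
Then the next iterate is (x, y)₁ = (14.8652, -7.1313).

(14.8652, -7.1313)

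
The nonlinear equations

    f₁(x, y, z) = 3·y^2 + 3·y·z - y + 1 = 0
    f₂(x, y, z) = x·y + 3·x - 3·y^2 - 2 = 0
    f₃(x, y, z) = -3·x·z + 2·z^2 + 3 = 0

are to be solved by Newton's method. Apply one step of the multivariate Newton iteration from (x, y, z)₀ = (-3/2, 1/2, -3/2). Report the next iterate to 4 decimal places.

At (-3/2, 1/2, -3/2): F = (-1.0000, -8.0000, 0.7500).
Jacobian J = [[0, 6·y + 3·z - 1, 3·y], [y + 3, x - 6·y, 0], [-3·z, 0, -3·x + 4·z]].
At the point, J = [[0.0000, -2.5000, 1.5000], [3.5000, -4.5000, 0.0000], [4.5000, 0.0000, -1.5000]] (det J = 17.2500).
Solving J·Δ = −F gives Δ = (-1.6413, -3.0543, -4.4239).
Then the next iterate is (x, y, z)₁ = (-3.1413, -2.5543, -5.9239).

(-3.1413, -2.5543, -5.9239)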